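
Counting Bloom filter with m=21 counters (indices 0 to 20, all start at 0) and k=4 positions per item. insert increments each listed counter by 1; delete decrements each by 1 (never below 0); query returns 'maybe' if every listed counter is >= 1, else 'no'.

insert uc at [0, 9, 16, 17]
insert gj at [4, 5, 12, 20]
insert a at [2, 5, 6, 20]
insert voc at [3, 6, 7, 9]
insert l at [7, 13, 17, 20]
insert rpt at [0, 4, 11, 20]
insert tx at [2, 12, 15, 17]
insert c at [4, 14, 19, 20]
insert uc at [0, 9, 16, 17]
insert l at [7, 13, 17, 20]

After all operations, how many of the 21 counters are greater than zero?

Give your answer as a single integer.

Step 1: insert uc at [0, 9, 16, 17] -> counters=[1,0,0,0,0,0,0,0,0,1,0,0,0,0,0,0,1,1,0,0,0]
Step 2: insert gj at [4, 5, 12, 20] -> counters=[1,0,0,0,1,1,0,0,0,1,0,0,1,0,0,0,1,1,0,0,1]
Step 3: insert a at [2, 5, 6, 20] -> counters=[1,0,1,0,1,2,1,0,0,1,0,0,1,0,0,0,1,1,0,0,2]
Step 4: insert voc at [3, 6, 7, 9] -> counters=[1,0,1,1,1,2,2,1,0,2,0,0,1,0,0,0,1,1,0,0,2]
Step 5: insert l at [7, 13, 17, 20] -> counters=[1,0,1,1,1,2,2,2,0,2,0,0,1,1,0,0,1,2,0,0,3]
Step 6: insert rpt at [0, 4, 11, 20] -> counters=[2,0,1,1,2,2,2,2,0,2,0,1,1,1,0,0,1,2,0,0,4]
Step 7: insert tx at [2, 12, 15, 17] -> counters=[2,0,2,1,2,2,2,2,0,2,0,1,2,1,0,1,1,3,0,0,4]
Step 8: insert c at [4, 14, 19, 20] -> counters=[2,0,2,1,3,2,2,2,0,2,0,1,2,1,1,1,1,3,0,1,5]
Step 9: insert uc at [0, 9, 16, 17] -> counters=[3,0,2,1,3,2,2,2,0,3,0,1,2,1,1,1,2,4,0,1,5]
Step 10: insert l at [7, 13, 17, 20] -> counters=[3,0,2,1,3,2,2,3,0,3,0,1,2,2,1,1,2,5,0,1,6]
Final counters=[3,0,2,1,3,2,2,3,0,3,0,1,2,2,1,1,2,5,0,1,6] -> 17 nonzero

Answer: 17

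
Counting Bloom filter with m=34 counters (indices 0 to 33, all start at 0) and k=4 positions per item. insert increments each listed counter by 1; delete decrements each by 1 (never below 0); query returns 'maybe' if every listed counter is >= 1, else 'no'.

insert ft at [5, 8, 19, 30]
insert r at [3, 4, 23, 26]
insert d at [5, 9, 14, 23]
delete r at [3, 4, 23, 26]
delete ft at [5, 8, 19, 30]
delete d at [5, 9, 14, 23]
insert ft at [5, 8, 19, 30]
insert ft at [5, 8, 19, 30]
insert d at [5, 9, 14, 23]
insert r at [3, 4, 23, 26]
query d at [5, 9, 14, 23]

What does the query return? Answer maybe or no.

Answer: maybe

Derivation:
Step 1: insert ft at [5, 8, 19, 30] -> counters=[0,0,0,0,0,1,0,0,1,0,0,0,0,0,0,0,0,0,0,1,0,0,0,0,0,0,0,0,0,0,1,0,0,0]
Step 2: insert r at [3, 4, 23, 26] -> counters=[0,0,0,1,1,1,0,0,1,0,0,0,0,0,0,0,0,0,0,1,0,0,0,1,0,0,1,0,0,0,1,0,0,0]
Step 3: insert d at [5, 9, 14, 23] -> counters=[0,0,0,1,1,2,0,0,1,1,0,0,0,0,1,0,0,0,0,1,0,0,0,2,0,0,1,0,0,0,1,0,0,0]
Step 4: delete r at [3, 4, 23, 26] -> counters=[0,0,0,0,0,2,0,0,1,1,0,0,0,0,1,0,0,0,0,1,0,0,0,1,0,0,0,0,0,0,1,0,0,0]
Step 5: delete ft at [5, 8, 19, 30] -> counters=[0,0,0,0,0,1,0,0,0,1,0,0,0,0,1,0,0,0,0,0,0,0,0,1,0,0,0,0,0,0,0,0,0,0]
Step 6: delete d at [5, 9, 14, 23] -> counters=[0,0,0,0,0,0,0,0,0,0,0,0,0,0,0,0,0,0,0,0,0,0,0,0,0,0,0,0,0,0,0,0,0,0]
Step 7: insert ft at [5, 8, 19, 30] -> counters=[0,0,0,0,0,1,0,0,1,0,0,0,0,0,0,0,0,0,0,1,0,0,0,0,0,0,0,0,0,0,1,0,0,0]
Step 8: insert ft at [5, 8, 19, 30] -> counters=[0,0,0,0,0,2,0,0,2,0,0,0,0,0,0,0,0,0,0,2,0,0,0,0,0,0,0,0,0,0,2,0,0,0]
Step 9: insert d at [5, 9, 14, 23] -> counters=[0,0,0,0,0,3,0,0,2,1,0,0,0,0,1,0,0,0,0,2,0,0,0,1,0,0,0,0,0,0,2,0,0,0]
Step 10: insert r at [3, 4, 23, 26] -> counters=[0,0,0,1,1,3,0,0,2,1,0,0,0,0,1,0,0,0,0,2,0,0,0,2,0,0,1,0,0,0,2,0,0,0]
Query d: check counters[5]=3 counters[9]=1 counters[14]=1 counters[23]=2 -> maybe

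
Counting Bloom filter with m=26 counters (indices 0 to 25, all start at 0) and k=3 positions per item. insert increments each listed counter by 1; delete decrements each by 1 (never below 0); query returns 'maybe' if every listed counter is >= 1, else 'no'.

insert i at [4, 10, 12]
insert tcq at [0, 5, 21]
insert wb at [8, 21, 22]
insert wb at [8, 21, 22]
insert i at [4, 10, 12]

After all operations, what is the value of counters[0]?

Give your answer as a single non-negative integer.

Answer: 1

Derivation:
Step 1: insert i at [4, 10, 12] -> counters=[0,0,0,0,1,0,0,0,0,0,1,0,1,0,0,0,0,0,0,0,0,0,0,0,0,0]
Step 2: insert tcq at [0, 5, 21] -> counters=[1,0,0,0,1,1,0,0,0,0,1,0,1,0,0,0,0,0,0,0,0,1,0,0,0,0]
Step 3: insert wb at [8, 21, 22] -> counters=[1,0,0,0,1,1,0,0,1,0,1,0,1,0,0,0,0,0,0,0,0,2,1,0,0,0]
Step 4: insert wb at [8, 21, 22] -> counters=[1,0,0,0,1,1,0,0,2,0,1,0,1,0,0,0,0,0,0,0,0,3,2,0,0,0]
Step 5: insert i at [4, 10, 12] -> counters=[1,0,0,0,2,1,0,0,2,0,2,0,2,0,0,0,0,0,0,0,0,3,2,0,0,0]
Final counters=[1,0,0,0,2,1,0,0,2,0,2,0,2,0,0,0,0,0,0,0,0,3,2,0,0,0] -> counters[0]=1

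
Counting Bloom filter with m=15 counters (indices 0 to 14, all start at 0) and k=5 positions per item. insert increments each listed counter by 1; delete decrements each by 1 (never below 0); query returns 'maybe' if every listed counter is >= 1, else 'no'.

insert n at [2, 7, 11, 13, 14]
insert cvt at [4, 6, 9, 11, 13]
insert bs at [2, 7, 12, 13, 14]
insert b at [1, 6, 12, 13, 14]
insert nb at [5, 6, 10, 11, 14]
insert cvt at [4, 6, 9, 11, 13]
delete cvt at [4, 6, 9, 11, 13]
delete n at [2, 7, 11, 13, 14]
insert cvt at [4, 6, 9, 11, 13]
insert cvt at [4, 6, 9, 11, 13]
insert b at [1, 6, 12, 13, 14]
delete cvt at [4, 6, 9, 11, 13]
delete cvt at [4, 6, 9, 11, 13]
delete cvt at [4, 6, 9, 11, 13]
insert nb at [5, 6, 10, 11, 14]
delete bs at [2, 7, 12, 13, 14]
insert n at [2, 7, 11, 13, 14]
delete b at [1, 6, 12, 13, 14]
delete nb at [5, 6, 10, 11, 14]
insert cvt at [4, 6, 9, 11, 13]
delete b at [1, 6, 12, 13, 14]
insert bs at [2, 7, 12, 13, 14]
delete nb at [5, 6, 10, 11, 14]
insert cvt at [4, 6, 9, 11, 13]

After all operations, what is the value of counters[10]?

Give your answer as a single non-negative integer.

Step 1: insert n at [2, 7, 11, 13, 14] -> counters=[0,0,1,0,0,0,0,1,0,0,0,1,0,1,1]
Step 2: insert cvt at [4, 6, 9, 11, 13] -> counters=[0,0,1,0,1,0,1,1,0,1,0,2,0,2,1]
Step 3: insert bs at [2, 7, 12, 13, 14] -> counters=[0,0,2,0,1,0,1,2,0,1,0,2,1,3,2]
Step 4: insert b at [1, 6, 12, 13, 14] -> counters=[0,1,2,0,1,0,2,2,0,1,0,2,2,4,3]
Step 5: insert nb at [5, 6, 10, 11, 14] -> counters=[0,1,2,0,1,1,3,2,0,1,1,3,2,4,4]
Step 6: insert cvt at [4, 6, 9, 11, 13] -> counters=[0,1,2,0,2,1,4,2,0,2,1,4,2,5,4]
Step 7: delete cvt at [4, 6, 9, 11, 13] -> counters=[0,1,2,0,1,1,3,2,0,1,1,3,2,4,4]
Step 8: delete n at [2, 7, 11, 13, 14] -> counters=[0,1,1,0,1,1,3,1,0,1,1,2,2,3,3]
Step 9: insert cvt at [4, 6, 9, 11, 13] -> counters=[0,1,1,0,2,1,4,1,0,2,1,3,2,4,3]
Step 10: insert cvt at [4, 6, 9, 11, 13] -> counters=[0,1,1,0,3,1,5,1,0,3,1,4,2,5,3]
Step 11: insert b at [1, 6, 12, 13, 14] -> counters=[0,2,1,0,3,1,6,1,0,3,1,4,3,6,4]
Step 12: delete cvt at [4, 6, 9, 11, 13] -> counters=[0,2,1,0,2,1,5,1,0,2,1,3,3,5,4]
Step 13: delete cvt at [4, 6, 9, 11, 13] -> counters=[0,2,1,0,1,1,4,1,0,1,1,2,3,4,4]
Step 14: delete cvt at [4, 6, 9, 11, 13] -> counters=[0,2,1,0,0,1,3,1,0,0,1,1,3,3,4]
Step 15: insert nb at [5, 6, 10, 11, 14] -> counters=[0,2,1,0,0,2,4,1,0,0,2,2,3,3,5]
Step 16: delete bs at [2, 7, 12, 13, 14] -> counters=[0,2,0,0,0,2,4,0,0,0,2,2,2,2,4]
Step 17: insert n at [2, 7, 11, 13, 14] -> counters=[0,2,1,0,0,2,4,1,0,0,2,3,2,3,5]
Step 18: delete b at [1, 6, 12, 13, 14] -> counters=[0,1,1,0,0,2,3,1,0,0,2,3,1,2,4]
Step 19: delete nb at [5, 6, 10, 11, 14] -> counters=[0,1,1,0,0,1,2,1,0,0,1,2,1,2,3]
Step 20: insert cvt at [4, 6, 9, 11, 13] -> counters=[0,1,1,0,1,1,3,1,0,1,1,3,1,3,3]
Step 21: delete b at [1, 6, 12, 13, 14] -> counters=[0,0,1,0,1,1,2,1,0,1,1,3,0,2,2]
Step 22: insert bs at [2, 7, 12, 13, 14] -> counters=[0,0,2,0,1,1,2,2,0,1,1,3,1,3,3]
Step 23: delete nb at [5, 6, 10, 11, 14] -> counters=[0,0,2,0,1,0,1,2,0,1,0,2,1,3,2]
Step 24: insert cvt at [4, 6, 9, 11, 13] -> counters=[0,0,2,0,2,0,2,2,0,2,0,3,1,4,2]
Final counters=[0,0,2,0,2,0,2,2,0,2,0,3,1,4,2] -> counters[10]=0

Answer: 0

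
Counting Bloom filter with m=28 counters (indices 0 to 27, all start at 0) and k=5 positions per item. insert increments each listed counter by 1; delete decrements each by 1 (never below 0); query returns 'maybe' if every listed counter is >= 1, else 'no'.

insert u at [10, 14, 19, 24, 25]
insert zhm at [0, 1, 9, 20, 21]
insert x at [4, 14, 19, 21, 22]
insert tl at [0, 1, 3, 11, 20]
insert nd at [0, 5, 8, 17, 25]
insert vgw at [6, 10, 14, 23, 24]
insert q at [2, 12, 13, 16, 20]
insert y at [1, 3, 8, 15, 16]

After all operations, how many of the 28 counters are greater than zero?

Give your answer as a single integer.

Answer: 24

Derivation:
Step 1: insert u at [10, 14, 19, 24, 25] -> counters=[0,0,0,0,0,0,0,0,0,0,1,0,0,0,1,0,0,0,0,1,0,0,0,0,1,1,0,0]
Step 2: insert zhm at [0, 1, 9, 20, 21] -> counters=[1,1,0,0,0,0,0,0,0,1,1,0,0,0,1,0,0,0,0,1,1,1,0,0,1,1,0,0]
Step 3: insert x at [4, 14, 19, 21, 22] -> counters=[1,1,0,0,1,0,0,0,0,1,1,0,0,0,2,0,0,0,0,2,1,2,1,0,1,1,0,0]
Step 4: insert tl at [0, 1, 3, 11, 20] -> counters=[2,2,0,1,1,0,0,0,0,1,1,1,0,0,2,0,0,0,0,2,2,2,1,0,1,1,0,0]
Step 5: insert nd at [0, 5, 8, 17, 25] -> counters=[3,2,0,1,1,1,0,0,1,1,1,1,0,0,2,0,0,1,0,2,2,2,1,0,1,2,0,0]
Step 6: insert vgw at [6, 10, 14, 23, 24] -> counters=[3,2,0,1,1,1,1,0,1,1,2,1,0,0,3,0,0,1,0,2,2,2,1,1,2,2,0,0]
Step 7: insert q at [2, 12, 13, 16, 20] -> counters=[3,2,1,1,1,1,1,0,1,1,2,1,1,1,3,0,1,1,0,2,3,2,1,1,2,2,0,0]
Step 8: insert y at [1, 3, 8, 15, 16] -> counters=[3,3,1,2,1,1,1,0,2,1,2,1,1,1,3,1,2,1,0,2,3,2,1,1,2,2,0,0]
Final counters=[3,3,1,2,1,1,1,0,2,1,2,1,1,1,3,1,2,1,0,2,3,2,1,1,2,2,0,0] -> 24 nonzero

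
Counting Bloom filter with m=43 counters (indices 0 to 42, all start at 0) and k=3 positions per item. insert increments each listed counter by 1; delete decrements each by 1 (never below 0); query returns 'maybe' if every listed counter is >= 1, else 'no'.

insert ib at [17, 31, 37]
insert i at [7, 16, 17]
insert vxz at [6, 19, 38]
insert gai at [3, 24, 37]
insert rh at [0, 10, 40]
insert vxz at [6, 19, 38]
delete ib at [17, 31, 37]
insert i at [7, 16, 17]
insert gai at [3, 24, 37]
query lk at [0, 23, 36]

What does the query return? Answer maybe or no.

Answer: no

Derivation:
Step 1: insert ib at [17, 31, 37] -> counters=[0,0,0,0,0,0,0,0,0,0,0,0,0,0,0,0,0,1,0,0,0,0,0,0,0,0,0,0,0,0,0,1,0,0,0,0,0,1,0,0,0,0,0]
Step 2: insert i at [7, 16, 17] -> counters=[0,0,0,0,0,0,0,1,0,0,0,0,0,0,0,0,1,2,0,0,0,0,0,0,0,0,0,0,0,0,0,1,0,0,0,0,0,1,0,0,0,0,0]
Step 3: insert vxz at [6, 19, 38] -> counters=[0,0,0,0,0,0,1,1,0,0,0,0,0,0,0,0,1,2,0,1,0,0,0,0,0,0,0,0,0,0,0,1,0,0,0,0,0,1,1,0,0,0,0]
Step 4: insert gai at [3, 24, 37] -> counters=[0,0,0,1,0,0,1,1,0,0,0,0,0,0,0,0,1,2,0,1,0,0,0,0,1,0,0,0,0,0,0,1,0,0,0,0,0,2,1,0,0,0,0]
Step 5: insert rh at [0, 10, 40] -> counters=[1,0,0,1,0,0,1,1,0,0,1,0,0,0,0,0,1,2,0,1,0,0,0,0,1,0,0,0,0,0,0,1,0,0,0,0,0,2,1,0,1,0,0]
Step 6: insert vxz at [6, 19, 38] -> counters=[1,0,0,1,0,0,2,1,0,0,1,0,0,0,0,0,1,2,0,2,0,0,0,0,1,0,0,0,0,0,0,1,0,0,0,0,0,2,2,0,1,0,0]
Step 7: delete ib at [17, 31, 37] -> counters=[1,0,0,1,0,0,2,1,0,0,1,0,0,0,0,0,1,1,0,2,0,0,0,0,1,0,0,0,0,0,0,0,0,0,0,0,0,1,2,0,1,0,0]
Step 8: insert i at [7, 16, 17] -> counters=[1,0,0,1,0,0,2,2,0,0,1,0,0,0,0,0,2,2,0,2,0,0,0,0,1,0,0,0,0,0,0,0,0,0,0,0,0,1,2,0,1,0,0]
Step 9: insert gai at [3, 24, 37] -> counters=[1,0,0,2,0,0,2,2,0,0,1,0,0,0,0,0,2,2,0,2,0,0,0,0,2,0,0,0,0,0,0,0,0,0,0,0,0,2,2,0,1,0,0]
Query lk: check counters[0]=1 counters[23]=0 counters[36]=0 -> no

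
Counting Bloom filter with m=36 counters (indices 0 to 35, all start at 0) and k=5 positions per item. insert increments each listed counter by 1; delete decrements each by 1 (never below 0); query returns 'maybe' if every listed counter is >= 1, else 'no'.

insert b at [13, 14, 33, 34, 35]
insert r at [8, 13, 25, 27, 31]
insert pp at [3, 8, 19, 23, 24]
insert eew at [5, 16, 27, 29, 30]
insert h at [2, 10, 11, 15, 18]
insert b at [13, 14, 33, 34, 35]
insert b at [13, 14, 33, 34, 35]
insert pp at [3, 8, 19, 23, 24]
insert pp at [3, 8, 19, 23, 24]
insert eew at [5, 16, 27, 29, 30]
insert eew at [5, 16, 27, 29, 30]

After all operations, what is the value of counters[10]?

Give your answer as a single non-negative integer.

Answer: 1

Derivation:
Step 1: insert b at [13, 14, 33, 34, 35] -> counters=[0,0,0,0,0,0,0,0,0,0,0,0,0,1,1,0,0,0,0,0,0,0,0,0,0,0,0,0,0,0,0,0,0,1,1,1]
Step 2: insert r at [8, 13, 25, 27, 31] -> counters=[0,0,0,0,0,0,0,0,1,0,0,0,0,2,1,0,0,0,0,0,0,0,0,0,0,1,0,1,0,0,0,1,0,1,1,1]
Step 3: insert pp at [3, 8, 19, 23, 24] -> counters=[0,0,0,1,0,0,0,0,2,0,0,0,0,2,1,0,0,0,0,1,0,0,0,1,1,1,0,1,0,0,0,1,0,1,1,1]
Step 4: insert eew at [5, 16, 27, 29, 30] -> counters=[0,0,0,1,0,1,0,0,2,0,0,0,0,2,1,0,1,0,0,1,0,0,0,1,1,1,0,2,0,1,1,1,0,1,1,1]
Step 5: insert h at [2, 10, 11, 15, 18] -> counters=[0,0,1,1,0,1,0,0,2,0,1,1,0,2,1,1,1,0,1,1,0,0,0,1,1,1,0,2,0,1,1,1,0,1,1,1]
Step 6: insert b at [13, 14, 33, 34, 35] -> counters=[0,0,1,1,0,1,0,0,2,0,1,1,0,3,2,1,1,0,1,1,0,0,0,1,1,1,0,2,0,1,1,1,0,2,2,2]
Step 7: insert b at [13, 14, 33, 34, 35] -> counters=[0,0,1,1,0,1,0,0,2,0,1,1,0,4,3,1,1,0,1,1,0,0,0,1,1,1,0,2,0,1,1,1,0,3,3,3]
Step 8: insert pp at [3, 8, 19, 23, 24] -> counters=[0,0,1,2,0,1,0,0,3,0,1,1,0,4,3,1,1,0,1,2,0,0,0,2,2,1,0,2,0,1,1,1,0,3,3,3]
Step 9: insert pp at [3, 8, 19, 23, 24] -> counters=[0,0,1,3,0,1,0,0,4,0,1,1,0,4,3,1,1,0,1,3,0,0,0,3,3,1,0,2,0,1,1,1,0,3,3,3]
Step 10: insert eew at [5, 16, 27, 29, 30] -> counters=[0,0,1,3,0,2,0,0,4,0,1,1,0,4,3,1,2,0,1,3,0,0,0,3,3,1,0,3,0,2,2,1,0,3,3,3]
Step 11: insert eew at [5, 16, 27, 29, 30] -> counters=[0,0,1,3,0,3,0,0,4,0,1,1,0,4,3,1,3,0,1,3,0,0,0,3,3,1,0,4,0,3,3,1,0,3,3,3]
Final counters=[0,0,1,3,0,3,0,0,4,0,1,1,0,4,3,1,3,0,1,3,0,0,0,3,3,1,0,4,0,3,3,1,0,3,3,3] -> counters[10]=1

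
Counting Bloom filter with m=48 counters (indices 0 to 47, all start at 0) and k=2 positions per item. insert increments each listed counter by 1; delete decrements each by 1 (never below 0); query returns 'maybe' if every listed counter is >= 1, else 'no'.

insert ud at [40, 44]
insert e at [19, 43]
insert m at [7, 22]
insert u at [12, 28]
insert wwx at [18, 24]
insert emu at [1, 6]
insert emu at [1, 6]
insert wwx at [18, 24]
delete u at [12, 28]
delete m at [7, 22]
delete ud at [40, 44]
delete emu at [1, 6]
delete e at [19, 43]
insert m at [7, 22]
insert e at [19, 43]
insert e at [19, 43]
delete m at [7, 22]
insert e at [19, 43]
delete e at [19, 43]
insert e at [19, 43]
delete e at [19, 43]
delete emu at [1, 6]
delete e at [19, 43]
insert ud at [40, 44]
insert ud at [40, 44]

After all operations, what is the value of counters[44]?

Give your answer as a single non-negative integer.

Step 1: insert ud at [40, 44] -> counters=[0,0,0,0,0,0,0,0,0,0,0,0,0,0,0,0,0,0,0,0,0,0,0,0,0,0,0,0,0,0,0,0,0,0,0,0,0,0,0,0,1,0,0,0,1,0,0,0]
Step 2: insert e at [19, 43] -> counters=[0,0,0,0,0,0,0,0,0,0,0,0,0,0,0,0,0,0,0,1,0,0,0,0,0,0,0,0,0,0,0,0,0,0,0,0,0,0,0,0,1,0,0,1,1,0,0,0]
Step 3: insert m at [7, 22] -> counters=[0,0,0,0,0,0,0,1,0,0,0,0,0,0,0,0,0,0,0,1,0,0,1,0,0,0,0,0,0,0,0,0,0,0,0,0,0,0,0,0,1,0,0,1,1,0,0,0]
Step 4: insert u at [12, 28] -> counters=[0,0,0,0,0,0,0,1,0,0,0,0,1,0,0,0,0,0,0,1,0,0,1,0,0,0,0,0,1,0,0,0,0,0,0,0,0,0,0,0,1,0,0,1,1,0,0,0]
Step 5: insert wwx at [18, 24] -> counters=[0,0,0,0,0,0,0,1,0,0,0,0,1,0,0,0,0,0,1,1,0,0,1,0,1,0,0,0,1,0,0,0,0,0,0,0,0,0,0,0,1,0,0,1,1,0,0,0]
Step 6: insert emu at [1, 6] -> counters=[0,1,0,0,0,0,1,1,0,0,0,0,1,0,0,0,0,0,1,1,0,0,1,0,1,0,0,0,1,0,0,0,0,0,0,0,0,0,0,0,1,0,0,1,1,0,0,0]
Step 7: insert emu at [1, 6] -> counters=[0,2,0,0,0,0,2,1,0,0,0,0,1,0,0,0,0,0,1,1,0,0,1,0,1,0,0,0,1,0,0,0,0,0,0,0,0,0,0,0,1,0,0,1,1,0,0,0]
Step 8: insert wwx at [18, 24] -> counters=[0,2,0,0,0,0,2,1,0,0,0,0,1,0,0,0,0,0,2,1,0,0,1,0,2,0,0,0,1,0,0,0,0,0,0,0,0,0,0,0,1,0,0,1,1,0,0,0]
Step 9: delete u at [12, 28] -> counters=[0,2,0,0,0,0,2,1,0,0,0,0,0,0,0,0,0,0,2,1,0,0,1,0,2,0,0,0,0,0,0,0,0,0,0,0,0,0,0,0,1,0,0,1,1,0,0,0]
Step 10: delete m at [7, 22] -> counters=[0,2,0,0,0,0,2,0,0,0,0,0,0,0,0,0,0,0,2,1,0,0,0,0,2,0,0,0,0,0,0,0,0,0,0,0,0,0,0,0,1,0,0,1,1,0,0,0]
Step 11: delete ud at [40, 44] -> counters=[0,2,0,0,0,0,2,0,0,0,0,0,0,0,0,0,0,0,2,1,0,0,0,0,2,0,0,0,0,0,0,0,0,0,0,0,0,0,0,0,0,0,0,1,0,0,0,0]
Step 12: delete emu at [1, 6] -> counters=[0,1,0,0,0,0,1,0,0,0,0,0,0,0,0,0,0,0,2,1,0,0,0,0,2,0,0,0,0,0,0,0,0,0,0,0,0,0,0,0,0,0,0,1,0,0,0,0]
Step 13: delete e at [19, 43] -> counters=[0,1,0,0,0,0,1,0,0,0,0,0,0,0,0,0,0,0,2,0,0,0,0,0,2,0,0,0,0,0,0,0,0,0,0,0,0,0,0,0,0,0,0,0,0,0,0,0]
Step 14: insert m at [7, 22] -> counters=[0,1,0,0,0,0,1,1,0,0,0,0,0,0,0,0,0,0,2,0,0,0,1,0,2,0,0,0,0,0,0,0,0,0,0,0,0,0,0,0,0,0,0,0,0,0,0,0]
Step 15: insert e at [19, 43] -> counters=[0,1,0,0,0,0,1,1,0,0,0,0,0,0,0,0,0,0,2,1,0,0,1,0,2,0,0,0,0,0,0,0,0,0,0,0,0,0,0,0,0,0,0,1,0,0,0,0]
Step 16: insert e at [19, 43] -> counters=[0,1,0,0,0,0,1,1,0,0,0,0,0,0,0,0,0,0,2,2,0,0,1,0,2,0,0,0,0,0,0,0,0,0,0,0,0,0,0,0,0,0,0,2,0,0,0,0]
Step 17: delete m at [7, 22] -> counters=[0,1,0,0,0,0,1,0,0,0,0,0,0,0,0,0,0,0,2,2,0,0,0,0,2,0,0,0,0,0,0,0,0,0,0,0,0,0,0,0,0,0,0,2,0,0,0,0]
Step 18: insert e at [19, 43] -> counters=[0,1,0,0,0,0,1,0,0,0,0,0,0,0,0,0,0,0,2,3,0,0,0,0,2,0,0,0,0,0,0,0,0,0,0,0,0,0,0,0,0,0,0,3,0,0,0,0]
Step 19: delete e at [19, 43] -> counters=[0,1,0,0,0,0,1,0,0,0,0,0,0,0,0,0,0,0,2,2,0,0,0,0,2,0,0,0,0,0,0,0,0,0,0,0,0,0,0,0,0,0,0,2,0,0,0,0]
Step 20: insert e at [19, 43] -> counters=[0,1,0,0,0,0,1,0,0,0,0,0,0,0,0,0,0,0,2,3,0,0,0,0,2,0,0,0,0,0,0,0,0,0,0,0,0,0,0,0,0,0,0,3,0,0,0,0]
Step 21: delete e at [19, 43] -> counters=[0,1,0,0,0,0,1,0,0,0,0,0,0,0,0,0,0,0,2,2,0,0,0,0,2,0,0,0,0,0,0,0,0,0,0,0,0,0,0,0,0,0,0,2,0,0,0,0]
Step 22: delete emu at [1, 6] -> counters=[0,0,0,0,0,0,0,0,0,0,0,0,0,0,0,0,0,0,2,2,0,0,0,0,2,0,0,0,0,0,0,0,0,0,0,0,0,0,0,0,0,0,0,2,0,0,0,0]
Step 23: delete e at [19, 43] -> counters=[0,0,0,0,0,0,0,0,0,0,0,0,0,0,0,0,0,0,2,1,0,0,0,0,2,0,0,0,0,0,0,0,0,0,0,0,0,0,0,0,0,0,0,1,0,0,0,0]
Step 24: insert ud at [40, 44] -> counters=[0,0,0,0,0,0,0,0,0,0,0,0,0,0,0,0,0,0,2,1,0,0,0,0,2,0,0,0,0,0,0,0,0,0,0,0,0,0,0,0,1,0,0,1,1,0,0,0]
Step 25: insert ud at [40, 44] -> counters=[0,0,0,0,0,0,0,0,0,0,0,0,0,0,0,0,0,0,2,1,0,0,0,0,2,0,0,0,0,0,0,0,0,0,0,0,0,0,0,0,2,0,0,1,2,0,0,0]
Final counters=[0,0,0,0,0,0,0,0,0,0,0,0,0,0,0,0,0,0,2,1,0,0,0,0,2,0,0,0,0,0,0,0,0,0,0,0,0,0,0,0,2,0,0,1,2,0,0,0] -> counters[44]=2

Answer: 2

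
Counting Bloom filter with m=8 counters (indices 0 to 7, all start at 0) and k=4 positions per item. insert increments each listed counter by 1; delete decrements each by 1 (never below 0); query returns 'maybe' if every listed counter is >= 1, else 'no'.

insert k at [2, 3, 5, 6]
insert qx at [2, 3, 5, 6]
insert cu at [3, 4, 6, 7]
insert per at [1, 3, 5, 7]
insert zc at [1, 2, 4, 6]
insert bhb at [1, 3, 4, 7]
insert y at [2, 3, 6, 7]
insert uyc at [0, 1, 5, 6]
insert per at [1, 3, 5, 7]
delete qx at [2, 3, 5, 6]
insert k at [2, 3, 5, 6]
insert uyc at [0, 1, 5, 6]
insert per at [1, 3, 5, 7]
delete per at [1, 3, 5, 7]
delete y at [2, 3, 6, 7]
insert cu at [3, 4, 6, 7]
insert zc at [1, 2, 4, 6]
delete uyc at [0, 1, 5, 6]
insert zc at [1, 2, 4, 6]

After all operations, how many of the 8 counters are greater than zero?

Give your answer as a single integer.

Step 1: insert k at [2, 3, 5, 6] -> counters=[0,0,1,1,0,1,1,0]
Step 2: insert qx at [2, 3, 5, 6] -> counters=[0,0,2,2,0,2,2,0]
Step 3: insert cu at [3, 4, 6, 7] -> counters=[0,0,2,3,1,2,3,1]
Step 4: insert per at [1, 3, 5, 7] -> counters=[0,1,2,4,1,3,3,2]
Step 5: insert zc at [1, 2, 4, 6] -> counters=[0,2,3,4,2,3,4,2]
Step 6: insert bhb at [1, 3, 4, 7] -> counters=[0,3,3,5,3,3,4,3]
Step 7: insert y at [2, 3, 6, 7] -> counters=[0,3,4,6,3,3,5,4]
Step 8: insert uyc at [0, 1, 5, 6] -> counters=[1,4,4,6,3,4,6,4]
Step 9: insert per at [1, 3, 5, 7] -> counters=[1,5,4,7,3,5,6,5]
Step 10: delete qx at [2, 3, 5, 6] -> counters=[1,5,3,6,3,4,5,5]
Step 11: insert k at [2, 3, 5, 6] -> counters=[1,5,4,7,3,5,6,5]
Step 12: insert uyc at [0, 1, 5, 6] -> counters=[2,6,4,7,3,6,7,5]
Step 13: insert per at [1, 3, 5, 7] -> counters=[2,7,4,8,3,7,7,6]
Step 14: delete per at [1, 3, 5, 7] -> counters=[2,6,4,7,3,6,7,5]
Step 15: delete y at [2, 3, 6, 7] -> counters=[2,6,3,6,3,6,6,4]
Step 16: insert cu at [3, 4, 6, 7] -> counters=[2,6,3,7,4,6,7,5]
Step 17: insert zc at [1, 2, 4, 6] -> counters=[2,7,4,7,5,6,8,5]
Step 18: delete uyc at [0, 1, 5, 6] -> counters=[1,6,4,7,5,5,7,5]
Step 19: insert zc at [1, 2, 4, 6] -> counters=[1,7,5,7,6,5,8,5]
Final counters=[1,7,5,7,6,5,8,5] -> 8 nonzero

Answer: 8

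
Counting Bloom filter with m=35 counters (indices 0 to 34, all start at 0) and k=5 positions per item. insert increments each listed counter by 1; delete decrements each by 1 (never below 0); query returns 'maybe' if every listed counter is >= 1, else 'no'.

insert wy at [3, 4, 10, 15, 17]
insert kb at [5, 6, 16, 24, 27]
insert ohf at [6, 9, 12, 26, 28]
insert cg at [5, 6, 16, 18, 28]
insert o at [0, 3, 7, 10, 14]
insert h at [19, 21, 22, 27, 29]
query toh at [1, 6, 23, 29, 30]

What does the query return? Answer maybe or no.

Step 1: insert wy at [3, 4, 10, 15, 17] -> counters=[0,0,0,1,1,0,0,0,0,0,1,0,0,0,0,1,0,1,0,0,0,0,0,0,0,0,0,0,0,0,0,0,0,0,0]
Step 2: insert kb at [5, 6, 16, 24, 27] -> counters=[0,0,0,1,1,1,1,0,0,0,1,0,0,0,0,1,1,1,0,0,0,0,0,0,1,0,0,1,0,0,0,0,0,0,0]
Step 3: insert ohf at [6, 9, 12, 26, 28] -> counters=[0,0,0,1,1,1,2,0,0,1,1,0,1,0,0,1,1,1,0,0,0,0,0,0,1,0,1,1,1,0,0,0,0,0,0]
Step 4: insert cg at [5, 6, 16, 18, 28] -> counters=[0,0,0,1,1,2,3,0,0,1,1,0,1,0,0,1,2,1,1,0,0,0,0,0,1,0,1,1,2,0,0,0,0,0,0]
Step 5: insert o at [0, 3, 7, 10, 14] -> counters=[1,0,0,2,1,2,3,1,0,1,2,0,1,0,1,1,2,1,1,0,0,0,0,0,1,0,1,1,2,0,0,0,0,0,0]
Step 6: insert h at [19, 21, 22, 27, 29] -> counters=[1,0,0,2,1,2,3,1,0,1,2,0,1,0,1,1,2,1,1,1,0,1,1,0,1,0,1,2,2,1,0,0,0,0,0]
Query toh: check counters[1]=0 counters[6]=3 counters[23]=0 counters[29]=1 counters[30]=0 -> no

Answer: no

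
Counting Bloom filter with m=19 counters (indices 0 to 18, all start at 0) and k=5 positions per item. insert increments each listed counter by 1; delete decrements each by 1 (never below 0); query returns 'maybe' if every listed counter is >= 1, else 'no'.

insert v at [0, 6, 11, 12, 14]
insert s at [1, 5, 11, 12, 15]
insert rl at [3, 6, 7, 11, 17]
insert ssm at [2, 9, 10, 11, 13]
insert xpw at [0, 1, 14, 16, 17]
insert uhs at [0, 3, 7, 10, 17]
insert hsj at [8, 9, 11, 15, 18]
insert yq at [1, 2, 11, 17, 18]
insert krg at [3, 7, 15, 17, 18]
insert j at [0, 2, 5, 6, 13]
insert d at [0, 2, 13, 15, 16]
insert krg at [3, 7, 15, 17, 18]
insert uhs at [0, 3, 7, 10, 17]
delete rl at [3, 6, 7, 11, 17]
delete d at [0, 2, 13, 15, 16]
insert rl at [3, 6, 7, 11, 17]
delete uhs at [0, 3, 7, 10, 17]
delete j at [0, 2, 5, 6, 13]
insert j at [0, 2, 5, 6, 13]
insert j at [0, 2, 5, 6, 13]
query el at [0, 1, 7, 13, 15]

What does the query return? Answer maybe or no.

Answer: maybe

Derivation:
Step 1: insert v at [0, 6, 11, 12, 14] -> counters=[1,0,0,0,0,0,1,0,0,0,0,1,1,0,1,0,0,0,0]
Step 2: insert s at [1, 5, 11, 12, 15] -> counters=[1,1,0,0,0,1,1,0,0,0,0,2,2,0,1,1,0,0,0]
Step 3: insert rl at [3, 6, 7, 11, 17] -> counters=[1,1,0,1,0,1,2,1,0,0,0,3,2,0,1,1,0,1,0]
Step 4: insert ssm at [2, 9, 10, 11, 13] -> counters=[1,1,1,1,0,1,2,1,0,1,1,4,2,1,1,1,0,1,0]
Step 5: insert xpw at [0, 1, 14, 16, 17] -> counters=[2,2,1,1,0,1,2,1,0,1,1,4,2,1,2,1,1,2,0]
Step 6: insert uhs at [0, 3, 7, 10, 17] -> counters=[3,2,1,2,0,1,2,2,0,1,2,4,2,1,2,1,1,3,0]
Step 7: insert hsj at [8, 9, 11, 15, 18] -> counters=[3,2,1,2,0,1,2,2,1,2,2,5,2,1,2,2,1,3,1]
Step 8: insert yq at [1, 2, 11, 17, 18] -> counters=[3,3,2,2,0,1,2,2,1,2,2,6,2,1,2,2,1,4,2]
Step 9: insert krg at [3, 7, 15, 17, 18] -> counters=[3,3,2,3,0,1,2,3,1,2,2,6,2,1,2,3,1,5,3]
Step 10: insert j at [0, 2, 5, 6, 13] -> counters=[4,3,3,3,0,2,3,3,1,2,2,6,2,2,2,3,1,5,3]
Step 11: insert d at [0, 2, 13, 15, 16] -> counters=[5,3,4,3,0,2,3,3,1,2,2,6,2,3,2,4,2,5,3]
Step 12: insert krg at [3, 7, 15, 17, 18] -> counters=[5,3,4,4,0,2,3,4,1,2,2,6,2,3,2,5,2,6,4]
Step 13: insert uhs at [0, 3, 7, 10, 17] -> counters=[6,3,4,5,0,2,3,5,1,2,3,6,2,3,2,5,2,7,4]
Step 14: delete rl at [3, 6, 7, 11, 17] -> counters=[6,3,4,4,0,2,2,4,1,2,3,5,2,3,2,5,2,6,4]
Step 15: delete d at [0, 2, 13, 15, 16] -> counters=[5,3,3,4,0,2,2,4,1,2,3,5,2,2,2,4,1,6,4]
Step 16: insert rl at [3, 6, 7, 11, 17] -> counters=[5,3,3,5,0,2,3,5,1,2,3,6,2,2,2,4,1,7,4]
Step 17: delete uhs at [0, 3, 7, 10, 17] -> counters=[4,3,3,4,0,2,3,4,1,2,2,6,2,2,2,4,1,6,4]
Step 18: delete j at [0, 2, 5, 6, 13] -> counters=[3,3,2,4,0,1,2,4,1,2,2,6,2,1,2,4,1,6,4]
Step 19: insert j at [0, 2, 5, 6, 13] -> counters=[4,3,3,4,0,2,3,4,1,2,2,6,2,2,2,4,1,6,4]
Step 20: insert j at [0, 2, 5, 6, 13] -> counters=[5,3,4,4,0,3,4,4,1,2,2,6,2,3,2,4,1,6,4]
Query el: check counters[0]=5 counters[1]=3 counters[7]=4 counters[13]=3 counters[15]=4 -> maybe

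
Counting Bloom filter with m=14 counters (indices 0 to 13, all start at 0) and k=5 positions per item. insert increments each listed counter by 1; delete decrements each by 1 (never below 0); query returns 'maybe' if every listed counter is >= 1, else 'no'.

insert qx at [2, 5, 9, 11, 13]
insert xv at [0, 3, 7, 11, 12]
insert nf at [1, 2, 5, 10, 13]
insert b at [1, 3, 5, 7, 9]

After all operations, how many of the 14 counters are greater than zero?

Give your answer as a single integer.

Answer: 11

Derivation:
Step 1: insert qx at [2, 5, 9, 11, 13] -> counters=[0,0,1,0,0,1,0,0,0,1,0,1,0,1]
Step 2: insert xv at [0, 3, 7, 11, 12] -> counters=[1,0,1,1,0,1,0,1,0,1,0,2,1,1]
Step 3: insert nf at [1, 2, 5, 10, 13] -> counters=[1,1,2,1,0,2,0,1,0,1,1,2,1,2]
Step 4: insert b at [1, 3, 5, 7, 9] -> counters=[1,2,2,2,0,3,0,2,0,2,1,2,1,2]
Final counters=[1,2,2,2,0,3,0,2,0,2,1,2,1,2] -> 11 nonzero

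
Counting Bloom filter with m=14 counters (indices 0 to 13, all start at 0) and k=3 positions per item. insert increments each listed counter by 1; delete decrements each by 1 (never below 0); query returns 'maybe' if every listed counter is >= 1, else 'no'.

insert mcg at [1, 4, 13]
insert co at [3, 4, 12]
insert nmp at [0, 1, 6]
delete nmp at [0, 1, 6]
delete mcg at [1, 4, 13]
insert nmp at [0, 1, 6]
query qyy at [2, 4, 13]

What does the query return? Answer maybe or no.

Answer: no

Derivation:
Step 1: insert mcg at [1, 4, 13] -> counters=[0,1,0,0,1,0,0,0,0,0,0,0,0,1]
Step 2: insert co at [3, 4, 12] -> counters=[0,1,0,1,2,0,0,0,0,0,0,0,1,1]
Step 3: insert nmp at [0, 1, 6] -> counters=[1,2,0,1,2,0,1,0,0,0,0,0,1,1]
Step 4: delete nmp at [0, 1, 6] -> counters=[0,1,0,1,2,0,0,0,0,0,0,0,1,1]
Step 5: delete mcg at [1, 4, 13] -> counters=[0,0,0,1,1,0,0,0,0,0,0,0,1,0]
Step 6: insert nmp at [0, 1, 6] -> counters=[1,1,0,1,1,0,1,0,0,0,0,0,1,0]
Query qyy: check counters[2]=0 counters[4]=1 counters[13]=0 -> no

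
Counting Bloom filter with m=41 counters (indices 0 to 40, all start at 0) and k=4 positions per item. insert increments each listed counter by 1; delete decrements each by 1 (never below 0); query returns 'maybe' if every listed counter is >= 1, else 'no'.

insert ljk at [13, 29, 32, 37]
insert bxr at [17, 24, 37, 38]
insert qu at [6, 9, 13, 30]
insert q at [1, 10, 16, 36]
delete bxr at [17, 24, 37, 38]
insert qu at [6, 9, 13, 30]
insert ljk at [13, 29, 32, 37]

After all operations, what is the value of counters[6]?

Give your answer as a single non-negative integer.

Step 1: insert ljk at [13, 29, 32, 37] -> counters=[0,0,0,0,0,0,0,0,0,0,0,0,0,1,0,0,0,0,0,0,0,0,0,0,0,0,0,0,0,1,0,0,1,0,0,0,0,1,0,0,0]
Step 2: insert bxr at [17, 24, 37, 38] -> counters=[0,0,0,0,0,0,0,0,0,0,0,0,0,1,0,0,0,1,0,0,0,0,0,0,1,0,0,0,0,1,0,0,1,0,0,0,0,2,1,0,0]
Step 3: insert qu at [6, 9, 13, 30] -> counters=[0,0,0,0,0,0,1,0,0,1,0,0,0,2,0,0,0,1,0,0,0,0,0,0,1,0,0,0,0,1,1,0,1,0,0,0,0,2,1,0,0]
Step 4: insert q at [1, 10, 16, 36] -> counters=[0,1,0,0,0,0,1,0,0,1,1,0,0,2,0,0,1,1,0,0,0,0,0,0,1,0,0,0,0,1,1,0,1,0,0,0,1,2,1,0,0]
Step 5: delete bxr at [17, 24, 37, 38] -> counters=[0,1,0,0,0,0,1,0,0,1,1,0,0,2,0,0,1,0,0,0,0,0,0,0,0,0,0,0,0,1,1,0,1,0,0,0,1,1,0,0,0]
Step 6: insert qu at [6, 9, 13, 30] -> counters=[0,1,0,0,0,0,2,0,0,2,1,0,0,3,0,0,1,0,0,0,0,0,0,0,0,0,0,0,0,1,2,0,1,0,0,0,1,1,0,0,0]
Step 7: insert ljk at [13, 29, 32, 37] -> counters=[0,1,0,0,0,0,2,0,0,2,1,0,0,4,0,0,1,0,0,0,0,0,0,0,0,0,0,0,0,2,2,0,2,0,0,0,1,2,0,0,0]
Final counters=[0,1,0,0,0,0,2,0,0,2,1,0,0,4,0,0,1,0,0,0,0,0,0,0,0,0,0,0,0,2,2,0,2,0,0,0,1,2,0,0,0] -> counters[6]=2

Answer: 2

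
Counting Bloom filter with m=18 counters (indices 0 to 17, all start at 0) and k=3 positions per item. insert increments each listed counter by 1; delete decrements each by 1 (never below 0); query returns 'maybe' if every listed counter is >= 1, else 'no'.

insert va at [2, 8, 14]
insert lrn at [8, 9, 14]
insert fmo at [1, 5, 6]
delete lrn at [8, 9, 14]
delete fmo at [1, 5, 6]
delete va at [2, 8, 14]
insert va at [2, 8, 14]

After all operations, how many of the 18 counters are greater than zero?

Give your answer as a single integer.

Answer: 3

Derivation:
Step 1: insert va at [2, 8, 14] -> counters=[0,0,1,0,0,0,0,0,1,0,0,0,0,0,1,0,0,0]
Step 2: insert lrn at [8, 9, 14] -> counters=[0,0,1,0,0,0,0,0,2,1,0,0,0,0,2,0,0,0]
Step 3: insert fmo at [1, 5, 6] -> counters=[0,1,1,0,0,1,1,0,2,1,0,0,0,0,2,0,0,0]
Step 4: delete lrn at [8, 9, 14] -> counters=[0,1,1,0,0,1,1,0,1,0,0,0,0,0,1,0,0,0]
Step 5: delete fmo at [1, 5, 6] -> counters=[0,0,1,0,0,0,0,0,1,0,0,0,0,0,1,0,0,0]
Step 6: delete va at [2, 8, 14] -> counters=[0,0,0,0,0,0,0,0,0,0,0,0,0,0,0,0,0,0]
Step 7: insert va at [2, 8, 14] -> counters=[0,0,1,0,0,0,0,0,1,0,0,0,0,0,1,0,0,0]
Final counters=[0,0,1,0,0,0,0,0,1,0,0,0,0,0,1,0,0,0] -> 3 nonzero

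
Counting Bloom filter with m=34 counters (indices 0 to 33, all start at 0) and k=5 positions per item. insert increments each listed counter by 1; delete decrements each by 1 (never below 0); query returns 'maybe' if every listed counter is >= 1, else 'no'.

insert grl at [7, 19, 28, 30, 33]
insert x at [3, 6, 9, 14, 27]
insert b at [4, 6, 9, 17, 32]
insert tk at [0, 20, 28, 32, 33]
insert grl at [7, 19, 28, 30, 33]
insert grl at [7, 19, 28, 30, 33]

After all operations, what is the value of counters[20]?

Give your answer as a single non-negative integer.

Answer: 1

Derivation:
Step 1: insert grl at [7, 19, 28, 30, 33] -> counters=[0,0,0,0,0,0,0,1,0,0,0,0,0,0,0,0,0,0,0,1,0,0,0,0,0,0,0,0,1,0,1,0,0,1]
Step 2: insert x at [3, 6, 9, 14, 27] -> counters=[0,0,0,1,0,0,1,1,0,1,0,0,0,0,1,0,0,0,0,1,0,0,0,0,0,0,0,1,1,0,1,0,0,1]
Step 3: insert b at [4, 6, 9, 17, 32] -> counters=[0,0,0,1,1,0,2,1,0,2,0,0,0,0,1,0,0,1,0,1,0,0,0,0,0,0,0,1,1,0,1,0,1,1]
Step 4: insert tk at [0, 20, 28, 32, 33] -> counters=[1,0,0,1,1,0,2,1,0,2,0,0,0,0,1,0,0,1,0,1,1,0,0,0,0,0,0,1,2,0,1,0,2,2]
Step 5: insert grl at [7, 19, 28, 30, 33] -> counters=[1,0,0,1,1,0,2,2,0,2,0,0,0,0,1,0,0,1,0,2,1,0,0,0,0,0,0,1,3,0,2,0,2,3]
Step 6: insert grl at [7, 19, 28, 30, 33] -> counters=[1,0,0,1,1,0,2,3,0,2,0,0,0,0,1,0,0,1,0,3,1,0,0,0,0,0,0,1,4,0,3,0,2,4]
Final counters=[1,0,0,1,1,0,2,3,0,2,0,0,0,0,1,0,0,1,0,3,1,0,0,0,0,0,0,1,4,0,3,0,2,4] -> counters[20]=1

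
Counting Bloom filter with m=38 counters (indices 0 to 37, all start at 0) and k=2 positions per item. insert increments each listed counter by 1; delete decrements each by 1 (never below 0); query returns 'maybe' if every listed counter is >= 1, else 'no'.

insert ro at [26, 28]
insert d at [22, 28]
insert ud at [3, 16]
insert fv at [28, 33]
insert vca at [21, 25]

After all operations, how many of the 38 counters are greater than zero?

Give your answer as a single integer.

Step 1: insert ro at [26, 28] -> counters=[0,0,0,0,0,0,0,0,0,0,0,0,0,0,0,0,0,0,0,0,0,0,0,0,0,0,1,0,1,0,0,0,0,0,0,0,0,0]
Step 2: insert d at [22, 28] -> counters=[0,0,0,0,0,0,0,0,0,0,0,0,0,0,0,0,0,0,0,0,0,0,1,0,0,0,1,0,2,0,0,0,0,0,0,0,0,0]
Step 3: insert ud at [3, 16] -> counters=[0,0,0,1,0,0,0,0,0,0,0,0,0,0,0,0,1,0,0,0,0,0,1,0,0,0,1,0,2,0,0,0,0,0,0,0,0,0]
Step 4: insert fv at [28, 33] -> counters=[0,0,0,1,0,0,0,0,0,0,0,0,0,0,0,0,1,0,0,0,0,0,1,0,0,0,1,0,3,0,0,0,0,1,0,0,0,0]
Step 5: insert vca at [21, 25] -> counters=[0,0,0,1,0,0,0,0,0,0,0,0,0,0,0,0,1,0,0,0,0,1,1,0,0,1,1,0,3,0,0,0,0,1,0,0,0,0]
Final counters=[0,0,0,1,0,0,0,0,0,0,0,0,0,0,0,0,1,0,0,0,0,1,1,0,0,1,1,0,3,0,0,0,0,1,0,0,0,0] -> 8 nonzero

Answer: 8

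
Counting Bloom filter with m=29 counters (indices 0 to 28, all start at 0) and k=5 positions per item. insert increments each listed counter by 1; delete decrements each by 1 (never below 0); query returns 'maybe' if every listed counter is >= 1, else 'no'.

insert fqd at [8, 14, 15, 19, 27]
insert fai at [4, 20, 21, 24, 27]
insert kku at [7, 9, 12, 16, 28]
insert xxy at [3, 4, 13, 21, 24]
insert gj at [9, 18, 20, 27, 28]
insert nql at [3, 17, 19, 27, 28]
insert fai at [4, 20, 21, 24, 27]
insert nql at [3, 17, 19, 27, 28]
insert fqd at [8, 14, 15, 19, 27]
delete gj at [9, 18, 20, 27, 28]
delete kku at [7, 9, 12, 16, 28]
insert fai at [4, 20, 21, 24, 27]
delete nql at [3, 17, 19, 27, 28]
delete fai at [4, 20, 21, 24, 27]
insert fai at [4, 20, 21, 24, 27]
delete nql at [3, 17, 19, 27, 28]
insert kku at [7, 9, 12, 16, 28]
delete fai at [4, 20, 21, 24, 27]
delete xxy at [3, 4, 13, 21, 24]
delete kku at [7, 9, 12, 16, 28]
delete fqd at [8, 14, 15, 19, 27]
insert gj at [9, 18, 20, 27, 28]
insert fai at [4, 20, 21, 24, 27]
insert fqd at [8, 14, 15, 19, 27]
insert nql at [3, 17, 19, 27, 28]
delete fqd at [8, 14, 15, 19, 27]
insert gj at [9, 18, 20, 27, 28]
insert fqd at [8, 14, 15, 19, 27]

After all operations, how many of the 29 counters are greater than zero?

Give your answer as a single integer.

Answer: 14

Derivation:
Step 1: insert fqd at [8, 14, 15, 19, 27] -> counters=[0,0,0,0,0,0,0,0,1,0,0,0,0,0,1,1,0,0,0,1,0,0,0,0,0,0,0,1,0]
Step 2: insert fai at [4, 20, 21, 24, 27] -> counters=[0,0,0,0,1,0,0,0,1,0,0,0,0,0,1,1,0,0,0,1,1,1,0,0,1,0,0,2,0]
Step 3: insert kku at [7, 9, 12, 16, 28] -> counters=[0,0,0,0,1,0,0,1,1,1,0,0,1,0,1,1,1,0,0,1,1,1,0,0,1,0,0,2,1]
Step 4: insert xxy at [3, 4, 13, 21, 24] -> counters=[0,0,0,1,2,0,0,1,1,1,0,0,1,1,1,1,1,0,0,1,1,2,0,0,2,0,0,2,1]
Step 5: insert gj at [9, 18, 20, 27, 28] -> counters=[0,0,0,1,2,0,0,1,1,2,0,0,1,1,1,1,1,0,1,1,2,2,0,0,2,0,0,3,2]
Step 6: insert nql at [3, 17, 19, 27, 28] -> counters=[0,0,0,2,2,0,0,1,1,2,0,0,1,1,1,1,1,1,1,2,2,2,0,0,2,0,0,4,3]
Step 7: insert fai at [4, 20, 21, 24, 27] -> counters=[0,0,0,2,3,0,0,1,1,2,0,0,1,1,1,1,1,1,1,2,3,3,0,0,3,0,0,5,3]
Step 8: insert nql at [3, 17, 19, 27, 28] -> counters=[0,0,0,3,3,0,0,1,1,2,0,0,1,1,1,1,1,2,1,3,3,3,0,0,3,0,0,6,4]
Step 9: insert fqd at [8, 14, 15, 19, 27] -> counters=[0,0,0,3,3,0,0,1,2,2,0,0,1,1,2,2,1,2,1,4,3,3,0,0,3,0,0,7,4]
Step 10: delete gj at [9, 18, 20, 27, 28] -> counters=[0,0,0,3,3,0,0,1,2,1,0,0,1,1,2,2,1,2,0,4,2,3,0,0,3,0,0,6,3]
Step 11: delete kku at [7, 9, 12, 16, 28] -> counters=[0,0,0,3,3,0,0,0,2,0,0,0,0,1,2,2,0,2,0,4,2,3,0,0,3,0,0,6,2]
Step 12: insert fai at [4, 20, 21, 24, 27] -> counters=[0,0,0,3,4,0,0,0,2,0,0,0,0,1,2,2,0,2,0,4,3,4,0,0,4,0,0,7,2]
Step 13: delete nql at [3, 17, 19, 27, 28] -> counters=[0,0,0,2,4,0,0,0,2,0,0,0,0,1,2,2,0,1,0,3,3,4,0,0,4,0,0,6,1]
Step 14: delete fai at [4, 20, 21, 24, 27] -> counters=[0,0,0,2,3,0,0,0,2,0,0,0,0,1,2,2,0,1,0,3,2,3,0,0,3,0,0,5,1]
Step 15: insert fai at [4, 20, 21, 24, 27] -> counters=[0,0,0,2,4,0,0,0,2,0,0,0,0,1,2,2,0,1,0,3,3,4,0,0,4,0,0,6,1]
Step 16: delete nql at [3, 17, 19, 27, 28] -> counters=[0,0,0,1,4,0,0,0,2,0,0,0,0,1,2,2,0,0,0,2,3,4,0,0,4,0,0,5,0]
Step 17: insert kku at [7, 9, 12, 16, 28] -> counters=[0,0,0,1,4,0,0,1,2,1,0,0,1,1,2,2,1,0,0,2,3,4,0,0,4,0,0,5,1]
Step 18: delete fai at [4, 20, 21, 24, 27] -> counters=[0,0,0,1,3,0,0,1,2,1,0,0,1,1,2,2,1,0,0,2,2,3,0,0,3,0,0,4,1]
Step 19: delete xxy at [3, 4, 13, 21, 24] -> counters=[0,0,0,0,2,0,0,1,2,1,0,0,1,0,2,2,1,0,0,2,2,2,0,0,2,0,0,4,1]
Step 20: delete kku at [7, 9, 12, 16, 28] -> counters=[0,0,0,0,2,0,0,0,2,0,0,0,0,0,2,2,0,0,0,2,2,2,0,0,2,0,0,4,0]
Step 21: delete fqd at [8, 14, 15, 19, 27] -> counters=[0,0,0,0,2,0,0,0,1,0,0,0,0,0,1,1,0,0,0,1,2,2,0,0,2,0,0,3,0]
Step 22: insert gj at [9, 18, 20, 27, 28] -> counters=[0,0,0,0,2,0,0,0,1,1,0,0,0,0,1,1,0,0,1,1,3,2,0,0,2,0,0,4,1]
Step 23: insert fai at [4, 20, 21, 24, 27] -> counters=[0,0,0,0,3,0,0,0,1,1,0,0,0,0,1,1,0,0,1,1,4,3,0,0,3,0,0,5,1]
Step 24: insert fqd at [8, 14, 15, 19, 27] -> counters=[0,0,0,0,3,0,0,0,2,1,0,0,0,0,2,2,0,0,1,2,4,3,0,0,3,0,0,6,1]
Step 25: insert nql at [3, 17, 19, 27, 28] -> counters=[0,0,0,1,3,0,0,0,2,1,0,0,0,0,2,2,0,1,1,3,4,3,0,0,3,0,0,7,2]
Step 26: delete fqd at [8, 14, 15, 19, 27] -> counters=[0,0,0,1,3,0,0,0,1,1,0,0,0,0,1,1,0,1,1,2,4,3,0,0,3,0,0,6,2]
Step 27: insert gj at [9, 18, 20, 27, 28] -> counters=[0,0,0,1,3,0,0,0,1,2,0,0,0,0,1,1,0,1,2,2,5,3,0,0,3,0,0,7,3]
Step 28: insert fqd at [8, 14, 15, 19, 27] -> counters=[0,0,0,1,3,0,0,0,2,2,0,0,0,0,2,2,0,1,2,3,5,3,0,0,3,0,0,8,3]
Final counters=[0,0,0,1,3,0,0,0,2,2,0,0,0,0,2,2,0,1,2,3,5,3,0,0,3,0,0,8,3] -> 14 nonzero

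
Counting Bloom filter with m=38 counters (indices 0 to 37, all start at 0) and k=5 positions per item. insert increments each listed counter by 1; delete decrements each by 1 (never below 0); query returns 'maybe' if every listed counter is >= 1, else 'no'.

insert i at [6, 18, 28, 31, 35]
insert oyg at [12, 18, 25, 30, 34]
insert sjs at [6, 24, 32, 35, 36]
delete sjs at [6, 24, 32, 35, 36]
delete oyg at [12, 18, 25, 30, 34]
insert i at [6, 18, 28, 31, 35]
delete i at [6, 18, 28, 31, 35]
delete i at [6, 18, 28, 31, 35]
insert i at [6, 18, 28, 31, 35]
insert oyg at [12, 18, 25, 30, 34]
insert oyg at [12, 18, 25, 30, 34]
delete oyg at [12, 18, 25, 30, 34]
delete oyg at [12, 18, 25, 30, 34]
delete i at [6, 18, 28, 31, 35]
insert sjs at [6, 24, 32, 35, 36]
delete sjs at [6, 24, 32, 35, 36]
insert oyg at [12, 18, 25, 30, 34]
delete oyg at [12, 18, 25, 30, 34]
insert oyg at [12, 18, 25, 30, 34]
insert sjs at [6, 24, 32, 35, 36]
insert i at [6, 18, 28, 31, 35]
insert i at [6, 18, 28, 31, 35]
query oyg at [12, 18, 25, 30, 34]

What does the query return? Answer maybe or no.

Step 1: insert i at [6, 18, 28, 31, 35] -> counters=[0,0,0,0,0,0,1,0,0,0,0,0,0,0,0,0,0,0,1,0,0,0,0,0,0,0,0,0,1,0,0,1,0,0,0,1,0,0]
Step 2: insert oyg at [12, 18, 25, 30, 34] -> counters=[0,0,0,0,0,0,1,0,0,0,0,0,1,0,0,0,0,0,2,0,0,0,0,0,0,1,0,0,1,0,1,1,0,0,1,1,0,0]
Step 3: insert sjs at [6, 24, 32, 35, 36] -> counters=[0,0,0,0,0,0,2,0,0,0,0,0,1,0,0,0,0,0,2,0,0,0,0,0,1,1,0,0,1,0,1,1,1,0,1,2,1,0]
Step 4: delete sjs at [6, 24, 32, 35, 36] -> counters=[0,0,0,0,0,0,1,0,0,0,0,0,1,0,0,0,0,0,2,0,0,0,0,0,0,1,0,0,1,0,1,1,0,0,1,1,0,0]
Step 5: delete oyg at [12, 18, 25, 30, 34] -> counters=[0,0,0,0,0,0,1,0,0,0,0,0,0,0,0,0,0,0,1,0,0,0,0,0,0,0,0,0,1,0,0,1,0,0,0,1,0,0]
Step 6: insert i at [6, 18, 28, 31, 35] -> counters=[0,0,0,0,0,0,2,0,0,0,0,0,0,0,0,0,0,0,2,0,0,0,0,0,0,0,0,0,2,0,0,2,0,0,0,2,0,0]
Step 7: delete i at [6, 18, 28, 31, 35] -> counters=[0,0,0,0,0,0,1,0,0,0,0,0,0,0,0,0,0,0,1,0,0,0,0,0,0,0,0,0,1,0,0,1,0,0,0,1,0,0]
Step 8: delete i at [6, 18, 28, 31, 35] -> counters=[0,0,0,0,0,0,0,0,0,0,0,0,0,0,0,0,0,0,0,0,0,0,0,0,0,0,0,0,0,0,0,0,0,0,0,0,0,0]
Step 9: insert i at [6, 18, 28, 31, 35] -> counters=[0,0,0,0,0,0,1,0,0,0,0,0,0,0,0,0,0,0,1,0,0,0,0,0,0,0,0,0,1,0,0,1,0,0,0,1,0,0]
Step 10: insert oyg at [12, 18, 25, 30, 34] -> counters=[0,0,0,0,0,0,1,0,0,0,0,0,1,0,0,0,0,0,2,0,0,0,0,0,0,1,0,0,1,0,1,1,0,0,1,1,0,0]
Step 11: insert oyg at [12, 18, 25, 30, 34] -> counters=[0,0,0,0,0,0,1,0,0,0,0,0,2,0,0,0,0,0,3,0,0,0,0,0,0,2,0,0,1,0,2,1,0,0,2,1,0,0]
Step 12: delete oyg at [12, 18, 25, 30, 34] -> counters=[0,0,0,0,0,0,1,0,0,0,0,0,1,0,0,0,0,0,2,0,0,0,0,0,0,1,0,0,1,0,1,1,0,0,1,1,0,0]
Step 13: delete oyg at [12, 18, 25, 30, 34] -> counters=[0,0,0,0,0,0,1,0,0,0,0,0,0,0,0,0,0,0,1,0,0,0,0,0,0,0,0,0,1,0,0,1,0,0,0,1,0,0]
Step 14: delete i at [6, 18, 28, 31, 35] -> counters=[0,0,0,0,0,0,0,0,0,0,0,0,0,0,0,0,0,0,0,0,0,0,0,0,0,0,0,0,0,0,0,0,0,0,0,0,0,0]
Step 15: insert sjs at [6, 24, 32, 35, 36] -> counters=[0,0,0,0,0,0,1,0,0,0,0,0,0,0,0,0,0,0,0,0,0,0,0,0,1,0,0,0,0,0,0,0,1,0,0,1,1,0]
Step 16: delete sjs at [6, 24, 32, 35, 36] -> counters=[0,0,0,0,0,0,0,0,0,0,0,0,0,0,0,0,0,0,0,0,0,0,0,0,0,0,0,0,0,0,0,0,0,0,0,0,0,0]
Step 17: insert oyg at [12, 18, 25, 30, 34] -> counters=[0,0,0,0,0,0,0,0,0,0,0,0,1,0,0,0,0,0,1,0,0,0,0,0,0,1,0,0,0,0,1,0,0,0,1,0,0,0]
Step 18: delete oyg at [12, 18, 25, 30, 34] -> counters=[0,0,0,0,0,0,0,0,0,0,0,0,0,0,0,0,0,0,0,0,0,0,0,0,0,0,0,0,0,0,0,0,0,0,0,0,0,0]
Step 19: insert oyg at [12, 18, 25, 30, 34] -> counters=[0,0,0,0,0,0,0,0,0,0,0,0,1,0,0,0,0,0,1,0,0,0,0,0,0,1,0,0,0,0,1,0,0,0,1,0,0,0]
Step 20: insert sjs at [6, 24, 32, 35, 36] -> counters=[0,0,0,0,0,0,1,0,0,0,0,0,1,0,0,0,0,0,1,0,0,0,0,0,1,1,0,0,0,0,1,0,1,0,1,1,1,0]
Step 21: insert i at [6, 18, 28, 31, 35] -> counters=[0,0,0,0,0,0,2,0,0,0,0,0,1,0,0,0,0,0,2,0,0,0,0,0,1,1,0,0,1,0,1,1,1,0,1,2,1,0]
Step 22: insert i at [6, 18, 28, 31, 35] -> counters=[0,0,0,0,0,0,3,0,0,0,0,0,1,0,0,0,0,0,3,0,0,0,0,0,1,1,0,0,2,0,1,2,1,0,1,3,1,0]
Query oyg: check counters[12]=1 counters[18]=3 counters[25]=1 counters[30]=1 counters[34]=1 -> maybe

Answer: maybe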